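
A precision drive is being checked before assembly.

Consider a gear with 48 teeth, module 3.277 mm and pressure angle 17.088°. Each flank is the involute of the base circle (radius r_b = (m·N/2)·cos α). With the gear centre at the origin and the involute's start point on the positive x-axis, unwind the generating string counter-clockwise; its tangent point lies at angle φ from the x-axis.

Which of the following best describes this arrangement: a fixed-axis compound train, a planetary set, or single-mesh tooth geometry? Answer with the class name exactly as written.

single-mesh tooth geometry

single-mesh involute tooth geometry (48T wheel at module 3.277)
classification: single-mesh tooth geometry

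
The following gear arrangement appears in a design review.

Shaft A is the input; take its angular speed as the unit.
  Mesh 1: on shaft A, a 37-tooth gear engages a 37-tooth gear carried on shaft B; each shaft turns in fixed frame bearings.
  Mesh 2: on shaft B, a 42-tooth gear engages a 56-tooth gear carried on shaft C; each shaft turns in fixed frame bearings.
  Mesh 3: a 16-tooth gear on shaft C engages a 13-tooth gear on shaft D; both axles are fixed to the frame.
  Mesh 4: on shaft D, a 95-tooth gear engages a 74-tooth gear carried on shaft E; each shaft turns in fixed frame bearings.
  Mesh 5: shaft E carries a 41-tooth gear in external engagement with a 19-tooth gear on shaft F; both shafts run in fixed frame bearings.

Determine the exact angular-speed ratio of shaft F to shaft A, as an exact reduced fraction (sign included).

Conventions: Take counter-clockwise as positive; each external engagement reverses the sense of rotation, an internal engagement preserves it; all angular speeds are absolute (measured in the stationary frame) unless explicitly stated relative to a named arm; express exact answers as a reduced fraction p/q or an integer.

class = fixed-axis compound train [5 meshes; 5 ratios multiply, 5 sense flips]
mesh 1 [37T→37T]: running ratio 1, sense −
mesh 2 [42T→56T]: running ratio 3/4, sense +
mesh 3 [16T→13T]: running ratio 12/13, sense −
mesh 4 [95T→74T]: running ratio 570/481, sense +
mesh 5 [41T→19T]: running ratio 1230/481, sense −
ω_out/ω_in = -1230/481

-1230/481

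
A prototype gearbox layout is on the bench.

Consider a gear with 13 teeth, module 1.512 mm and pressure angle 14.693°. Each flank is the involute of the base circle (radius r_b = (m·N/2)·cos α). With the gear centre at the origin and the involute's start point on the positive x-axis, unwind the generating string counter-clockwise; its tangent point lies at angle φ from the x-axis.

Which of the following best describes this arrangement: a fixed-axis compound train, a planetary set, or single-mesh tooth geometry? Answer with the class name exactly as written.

single-mesh tooth geometry

single-mesh involute tooth geometry (13T wheel at module 1.512)
classification: single-mesh tooth geometry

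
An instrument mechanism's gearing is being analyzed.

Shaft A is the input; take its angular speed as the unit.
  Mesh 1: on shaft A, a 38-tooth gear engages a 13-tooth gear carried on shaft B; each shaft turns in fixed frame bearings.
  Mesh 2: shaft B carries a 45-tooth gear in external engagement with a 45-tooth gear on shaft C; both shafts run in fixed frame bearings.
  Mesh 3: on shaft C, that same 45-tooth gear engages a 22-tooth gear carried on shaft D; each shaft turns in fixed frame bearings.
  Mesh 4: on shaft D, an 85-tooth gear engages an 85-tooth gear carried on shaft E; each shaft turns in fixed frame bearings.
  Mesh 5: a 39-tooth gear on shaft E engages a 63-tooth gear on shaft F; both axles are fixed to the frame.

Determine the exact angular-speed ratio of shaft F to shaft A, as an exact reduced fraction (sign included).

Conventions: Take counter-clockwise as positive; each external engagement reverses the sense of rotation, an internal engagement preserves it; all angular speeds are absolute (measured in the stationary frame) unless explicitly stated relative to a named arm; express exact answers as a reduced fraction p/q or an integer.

-285/77

class = fixed-axis compound train [5 meshes; 5 ratios multiply, 5 sense flips]
mesh 1 [38T→13T]: running ratio 38/13, sense −
mesh 2 [45T→45T]: running ratio 38/13, sense +
mesh 3 [45T→22T]: running ratio 855/143, sense −
mesh 4 [85T→85T]: running ratio 855/143, sense +
mesh 5 [39T→63T]: running ratio 285/77, sense −
ω_out/ω_in = -285/77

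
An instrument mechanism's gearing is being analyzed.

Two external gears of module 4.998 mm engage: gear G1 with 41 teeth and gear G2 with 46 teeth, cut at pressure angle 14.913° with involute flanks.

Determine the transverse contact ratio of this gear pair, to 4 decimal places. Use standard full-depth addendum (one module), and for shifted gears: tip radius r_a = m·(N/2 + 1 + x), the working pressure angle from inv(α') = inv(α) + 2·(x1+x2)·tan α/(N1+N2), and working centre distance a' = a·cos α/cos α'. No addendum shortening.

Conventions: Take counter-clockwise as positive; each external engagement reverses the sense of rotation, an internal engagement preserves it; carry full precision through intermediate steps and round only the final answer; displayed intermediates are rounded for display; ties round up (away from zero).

recognized (one external pair, fixed centres): single-mesh tooth geometry, m = 4.998, N1 = 41, N2 = 46
base radii: r_b1 = 99.007947, r_b2 = 111.082086
tip radii: r_a1 = 107.457000, r_a2 = 119.952000
no profile shift: α' = α, a' = a
action lengths: √(r_a1²−r_b1²) = 41.766414, √(r_a2²−r_b2²) = 45.268669
base pitch p_b = π·m·cos α = 15.172812
CR = (41.766414 + 45.268669 − 217.413000·sin 14.91300°)/15.172812 = 2.048625
contact ratio ≈ 2.0486

2.0486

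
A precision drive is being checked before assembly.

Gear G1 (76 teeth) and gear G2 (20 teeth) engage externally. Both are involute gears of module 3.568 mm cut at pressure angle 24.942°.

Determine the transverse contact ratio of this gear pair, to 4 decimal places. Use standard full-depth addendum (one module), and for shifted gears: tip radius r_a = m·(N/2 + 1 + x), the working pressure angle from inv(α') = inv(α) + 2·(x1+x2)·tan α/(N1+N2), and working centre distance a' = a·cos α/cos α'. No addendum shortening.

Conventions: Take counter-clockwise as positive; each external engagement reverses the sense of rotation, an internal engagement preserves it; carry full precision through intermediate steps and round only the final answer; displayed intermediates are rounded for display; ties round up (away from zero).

1.4940

recognized (one external pair, fixed centres): single-mesh tooth geometry, m = 3.568, N1 = 76, N2 = 20
base radii: r_b1 = 122.938777, r_b2 = 32.352310
tip radii: r_a1 = 139.152000, r_a2 = 39.248000
no profile shift: α' = α, a' = a
action lengths: √(r_a1²−r_b1²) = 65.186934, √(r_a2²−r_b2²) = 22.220116
base pitch p_b = π·m·cos α = 10.163778
CR = (65.186934 + 22.220116 − 171.264000·sin 24.94200°)/10.163778 = 1.494023
contact ratio ≈ 1.4940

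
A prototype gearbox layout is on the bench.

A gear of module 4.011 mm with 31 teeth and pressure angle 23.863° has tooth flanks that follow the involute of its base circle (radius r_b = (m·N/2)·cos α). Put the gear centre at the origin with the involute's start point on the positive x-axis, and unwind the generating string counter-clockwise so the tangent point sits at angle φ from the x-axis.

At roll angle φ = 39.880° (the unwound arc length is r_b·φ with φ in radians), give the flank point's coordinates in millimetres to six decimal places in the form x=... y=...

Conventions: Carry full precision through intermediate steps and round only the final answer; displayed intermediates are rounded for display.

topology: single-mesh involute geometry — m = 4.011, N = 31
pitch radius r_p = m·N/2 = 4.011·31/2 = 62.170500
base radius r_b = r_p·cos α = 62.170500·cos 23.863° = 56.855879
roll angle φ = 39.880° = 0.69603731 rad
x = r_b·(cos φ + φ·sin φ) = 69.004586
y = r_b·(sin φ − φ·cos φ) = 6.086446

x=69.004586 y=6.086446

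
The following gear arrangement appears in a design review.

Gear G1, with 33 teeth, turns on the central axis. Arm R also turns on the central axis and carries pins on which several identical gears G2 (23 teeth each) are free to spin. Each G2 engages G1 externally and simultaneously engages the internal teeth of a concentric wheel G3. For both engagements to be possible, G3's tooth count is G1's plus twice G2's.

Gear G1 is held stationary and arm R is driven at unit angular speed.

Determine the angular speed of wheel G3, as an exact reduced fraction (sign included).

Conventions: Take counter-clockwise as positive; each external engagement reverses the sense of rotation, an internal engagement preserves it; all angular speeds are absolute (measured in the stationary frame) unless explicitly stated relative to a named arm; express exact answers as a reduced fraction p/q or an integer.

112/79

recognized (axles ride arm R): planetary set, 33/23/79 teeth
ring teeth: 33 + 2·23 = 79
33(ω_sun−ω_arm) = −79(ω_ring−ω_arm),  ω_sun = 0, ω_arm = 1
ω_ring = 1 − (33/79)(0−1) = 112/79
exact speed ratio = 112/79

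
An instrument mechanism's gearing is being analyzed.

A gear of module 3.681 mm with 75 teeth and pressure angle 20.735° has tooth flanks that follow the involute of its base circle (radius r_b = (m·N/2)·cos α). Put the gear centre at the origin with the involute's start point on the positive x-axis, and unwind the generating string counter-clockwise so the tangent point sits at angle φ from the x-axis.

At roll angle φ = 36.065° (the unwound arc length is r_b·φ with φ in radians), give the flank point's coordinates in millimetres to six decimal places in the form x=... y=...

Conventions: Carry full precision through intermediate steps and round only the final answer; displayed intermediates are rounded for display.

topology: single-mesh involute geometry — m = 3.681, N = 75
pitch radius r_p = m·N/2 = 3.681·75/2 = 138.037500
base radius r_b = r_p·cos α = 138.037500·cos 20.735° = 129.096525
roll angle φ = 36.065° = 0.62945299 rad
x = r_b·(cos φ + φ·sin φ) = 152.193225
y = r_b·(sin φ − φ·cos φ) = 10.312820

x=152.193225 y=10.312820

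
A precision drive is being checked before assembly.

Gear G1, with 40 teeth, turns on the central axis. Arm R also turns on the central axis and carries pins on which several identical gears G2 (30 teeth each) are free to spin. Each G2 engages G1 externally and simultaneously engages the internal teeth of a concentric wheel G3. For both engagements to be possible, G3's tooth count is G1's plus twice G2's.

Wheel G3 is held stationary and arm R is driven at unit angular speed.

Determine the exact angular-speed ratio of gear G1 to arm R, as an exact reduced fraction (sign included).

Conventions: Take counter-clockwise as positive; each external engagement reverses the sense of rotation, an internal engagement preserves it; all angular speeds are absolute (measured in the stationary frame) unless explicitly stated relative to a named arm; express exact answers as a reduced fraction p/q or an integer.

7/2

recognized (axles ride arm R): planetary set, 40/30/100 teeth
ring teeth: 40 + 2·30 = 100
40(ω_sun−ω_arm) = −100(ω_ring−ω_arm),  ω_ring = 0, ω_arm = 1
ω_sun = 1 − (100/40)(0−1) = 7/2
ω_out/ω_in = 7/2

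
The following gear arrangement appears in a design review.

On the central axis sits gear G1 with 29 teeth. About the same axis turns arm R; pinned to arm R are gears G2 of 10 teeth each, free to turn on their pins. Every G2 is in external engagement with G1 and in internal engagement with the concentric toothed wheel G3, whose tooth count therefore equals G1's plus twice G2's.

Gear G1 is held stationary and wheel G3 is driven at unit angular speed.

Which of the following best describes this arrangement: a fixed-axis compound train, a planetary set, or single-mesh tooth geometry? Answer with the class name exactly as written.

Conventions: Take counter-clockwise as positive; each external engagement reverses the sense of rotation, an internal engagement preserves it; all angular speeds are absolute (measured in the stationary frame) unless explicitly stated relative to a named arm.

planetary set

topology: planetary set — G1 29T / G2 10T / G3 49T, arm = carrier (Willis)
classification: planetary set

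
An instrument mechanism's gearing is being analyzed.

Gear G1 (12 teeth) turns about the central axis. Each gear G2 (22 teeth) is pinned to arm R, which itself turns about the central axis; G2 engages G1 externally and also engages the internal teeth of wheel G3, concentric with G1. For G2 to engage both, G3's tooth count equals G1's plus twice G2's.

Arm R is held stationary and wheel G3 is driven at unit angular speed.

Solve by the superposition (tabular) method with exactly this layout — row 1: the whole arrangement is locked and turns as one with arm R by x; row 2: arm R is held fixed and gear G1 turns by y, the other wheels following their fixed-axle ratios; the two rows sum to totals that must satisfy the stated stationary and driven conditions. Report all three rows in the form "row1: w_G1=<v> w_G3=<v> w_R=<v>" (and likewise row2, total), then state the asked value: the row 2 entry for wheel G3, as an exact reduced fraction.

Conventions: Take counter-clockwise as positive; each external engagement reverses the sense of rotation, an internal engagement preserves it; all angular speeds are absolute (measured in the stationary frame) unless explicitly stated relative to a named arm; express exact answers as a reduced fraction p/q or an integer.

row1: w_G1=0 w_G3=0 w_R=0
row2: w_G1=-14/3 w_G3=1 w_R=0
total: w_G1=-14/3 w_G3=1 w_R=0
asked value: 1

planetary set (12T centre, 22T on arm, 56T internal) — Willis relation
row 1 (train locked, turned with arm): all members turn x
superposition row 2 [arm held]: sun y, ring −(12/56)·y, arm 0
boundary: total ω_arm = x = 0 and total ω_ring = x − (12/56)·y = 1  ⇒  y = -14/3, x = 0
row 2 ring = −(12/56)·(-14/3) = 1
totals (row 1 + row 2): sun 0 + (-14/3) = -14/3, ring 0 + 1 = 1, arm 0 + 0 = 0
asked cell (row2, ring) = 1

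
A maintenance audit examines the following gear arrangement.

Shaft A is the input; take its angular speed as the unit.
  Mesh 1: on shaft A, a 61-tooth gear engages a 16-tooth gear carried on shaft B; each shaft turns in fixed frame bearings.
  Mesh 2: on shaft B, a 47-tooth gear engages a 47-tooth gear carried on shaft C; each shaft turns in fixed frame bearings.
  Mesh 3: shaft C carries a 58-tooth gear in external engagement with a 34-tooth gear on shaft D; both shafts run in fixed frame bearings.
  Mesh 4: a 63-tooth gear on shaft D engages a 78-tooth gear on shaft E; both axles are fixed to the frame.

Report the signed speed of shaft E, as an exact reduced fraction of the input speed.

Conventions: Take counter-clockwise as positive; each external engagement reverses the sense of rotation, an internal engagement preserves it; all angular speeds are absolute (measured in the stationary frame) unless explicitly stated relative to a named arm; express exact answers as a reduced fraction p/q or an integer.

37149/7072

4-mesh fixed-axis compound train (all bearings frame-fixed)
mesh 1 [61T→16T]: |ω|/ω_in = 1×61/16 = 61/16, sense flips to −
mesh 2 [47T→47T]: |ω|/ω_in = (61/16)×47/47 = 61/16, sense flips to +
mesh 3 [58T→34T]: |ω|/ω_in = (61/16)×58/34 = 1769/272, sense flips to −
mesh 4 [63T→78T]: |ω|/ω_in = (1769/272)×63/78 = 37149/7072, sense flips to +
signed output speed (× input speed) = 37149/7072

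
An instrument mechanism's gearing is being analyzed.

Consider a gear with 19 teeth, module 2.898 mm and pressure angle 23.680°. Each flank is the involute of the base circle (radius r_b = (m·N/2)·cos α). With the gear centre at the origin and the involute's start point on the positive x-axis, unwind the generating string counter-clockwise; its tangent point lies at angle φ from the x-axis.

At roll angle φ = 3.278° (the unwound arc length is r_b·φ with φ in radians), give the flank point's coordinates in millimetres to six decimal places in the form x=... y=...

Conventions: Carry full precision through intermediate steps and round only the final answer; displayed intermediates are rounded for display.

x=25.254198 y=0.001573

recognized (one wheel, involute flank): single-mesh tooth geometry, m = 2.898, N = 19
pitch radius r_p = m·N/2 = 2.898·19/2 = 27.531000
base radius r_b = r_p·cos α = 27.531000·cos 23.680° = 25.212968
roll angle φ = 3.278° = 0.05721189 rad
x = r_b·(cos φ + φ·sin φ) = 25.254198
y = r_b·(sin φ − φ·cos φ) = 0.001573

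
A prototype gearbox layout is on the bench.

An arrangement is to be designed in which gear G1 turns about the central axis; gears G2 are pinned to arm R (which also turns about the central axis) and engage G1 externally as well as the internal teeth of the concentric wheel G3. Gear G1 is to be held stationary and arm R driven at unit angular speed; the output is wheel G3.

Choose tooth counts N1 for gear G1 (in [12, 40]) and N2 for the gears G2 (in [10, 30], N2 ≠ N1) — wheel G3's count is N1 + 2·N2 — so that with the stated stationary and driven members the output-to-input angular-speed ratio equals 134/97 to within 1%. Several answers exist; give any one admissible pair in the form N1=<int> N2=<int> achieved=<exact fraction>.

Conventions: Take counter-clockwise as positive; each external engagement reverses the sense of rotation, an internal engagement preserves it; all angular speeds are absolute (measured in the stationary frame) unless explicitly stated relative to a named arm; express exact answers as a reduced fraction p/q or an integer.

planetary set to be sized for 134/97 (Willis relation)
Willis with ω_sun = 0: ω_ring/ω_arm = (N1+N3)/N3; set equal to 134/97  ⇒  N3/N1 = 1/(134/97 − 1) = 97/37
N3 = N1 + 2·N2  ⇒  N2/N1 = (N3/N1 − 1)/2 = (97/37 − 1)/2 = 30/37
smallest multiple with N1 ≥ 12 and N2 ≥ 10: k = 1  ⇒  N1 = 1·37 = 37, N2 = 1·30 = 30 (N1 ≤ 40, N2 ≤ 30, N2 ≠ N1 ✓), N3 = 37 + 2·30 = 97
check: (N1+N3)/N3 with N1 = 37, N3 = 97 gives 134/97; |achieved − target| = 0 ≤ 67/4850 ✓

N1=37 N2=30 achieved=134/97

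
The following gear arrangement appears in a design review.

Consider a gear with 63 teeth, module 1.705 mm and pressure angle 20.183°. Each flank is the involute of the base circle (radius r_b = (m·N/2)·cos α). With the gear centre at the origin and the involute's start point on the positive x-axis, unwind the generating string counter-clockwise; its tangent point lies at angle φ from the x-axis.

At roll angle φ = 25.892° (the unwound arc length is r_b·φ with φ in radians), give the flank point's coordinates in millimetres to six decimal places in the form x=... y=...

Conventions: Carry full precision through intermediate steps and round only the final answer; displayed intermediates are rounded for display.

x=55.296978 y=1.519239

topology: single-mesh involute geometry — m = 1.705, N = 63
pitch radius r_p = m·N/2 = 1.705·63/2 = 53.707500
base radius r_b = r_p·cos α = 53.707500·cos 20.183° = 50.409614
roll angle φ = 25.892° = 0.45190065 rad
x = r_b·(cos φ + φ·sin φ) = 55.296978
y = r_b·(sin φ − φ·cos φ) = 1.519239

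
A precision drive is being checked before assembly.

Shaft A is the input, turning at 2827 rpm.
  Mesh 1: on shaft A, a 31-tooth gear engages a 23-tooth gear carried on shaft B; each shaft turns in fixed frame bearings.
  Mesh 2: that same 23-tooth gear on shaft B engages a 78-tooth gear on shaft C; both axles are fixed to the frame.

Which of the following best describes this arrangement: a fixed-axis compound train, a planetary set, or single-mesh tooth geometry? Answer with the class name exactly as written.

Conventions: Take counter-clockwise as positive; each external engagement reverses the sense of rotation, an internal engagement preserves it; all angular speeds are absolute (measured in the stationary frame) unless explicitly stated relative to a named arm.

recognized (3 fixed axles, 2 meshes): fixed-axis compound train
classification: fixed-axis compound train

fixed-axis compound train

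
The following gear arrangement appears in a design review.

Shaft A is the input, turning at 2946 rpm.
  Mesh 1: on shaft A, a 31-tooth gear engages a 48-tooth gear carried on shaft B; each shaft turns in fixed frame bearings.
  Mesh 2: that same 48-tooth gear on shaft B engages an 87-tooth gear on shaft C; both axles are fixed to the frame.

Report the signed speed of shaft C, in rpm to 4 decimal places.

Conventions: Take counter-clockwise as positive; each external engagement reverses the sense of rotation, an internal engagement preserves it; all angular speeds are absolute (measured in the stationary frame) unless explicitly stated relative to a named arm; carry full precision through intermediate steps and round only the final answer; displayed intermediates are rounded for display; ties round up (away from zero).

recognized (3 fixed axles, 2 meshes): fixed-axis compound train
mesh 1 [31T→48T]: ω = 2946.0000×31/48 = 1902.6250 rpm, sense flips to −
mesh 2 [48T→87T]: ω = 1902.6250×48/87 = 1049.7241 rpm, sense flips to +
signed output speed = +1049.7241 rpm

+1049.7241 rpm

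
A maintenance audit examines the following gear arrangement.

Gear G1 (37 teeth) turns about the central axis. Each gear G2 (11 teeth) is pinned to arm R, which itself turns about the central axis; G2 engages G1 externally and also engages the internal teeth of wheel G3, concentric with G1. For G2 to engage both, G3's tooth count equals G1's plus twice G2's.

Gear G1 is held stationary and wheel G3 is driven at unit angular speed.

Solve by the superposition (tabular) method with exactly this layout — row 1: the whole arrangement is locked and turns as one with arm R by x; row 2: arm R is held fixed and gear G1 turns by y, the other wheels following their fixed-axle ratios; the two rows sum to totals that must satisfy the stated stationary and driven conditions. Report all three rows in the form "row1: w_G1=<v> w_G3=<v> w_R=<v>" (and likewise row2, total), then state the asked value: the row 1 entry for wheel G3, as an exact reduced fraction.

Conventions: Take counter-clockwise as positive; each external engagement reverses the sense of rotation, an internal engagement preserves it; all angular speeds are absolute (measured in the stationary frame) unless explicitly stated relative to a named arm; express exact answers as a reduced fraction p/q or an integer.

topology: planetary set — G1 37T / G2 11T / G3 59T, arm = carrier (Willis)
row 1 — lock + rotate with arm: ω_sun = ω_ring = ω_arm = x
row 2 (arm held, sun turns y): ω_ring = −(37/59)·y, ω_arm = 0
boundary: total ω_sun = x + y = 0 and total ω_ring = x − (37/59)·y = 1  ⇒  y = -59/96, x = 59/96
row 2 ring = −(37/59)·(-59/96) = 37/96
totals (row 1 + row 2): sun 59/96 + (-59/96) = 0, ring 59/96 + 37/96 = 1, arm 59/96 + 0 = 59/96
asked cell (row1, ring) = 59/96

row1: w_G1=59/96 w_G3=59/96 w_R=59/96
row2: w_G1=-59/96 w_G3=37/96 w_R=0
total: w_G1=0 w_G3=1 w_R=59/96
asked value: 59/96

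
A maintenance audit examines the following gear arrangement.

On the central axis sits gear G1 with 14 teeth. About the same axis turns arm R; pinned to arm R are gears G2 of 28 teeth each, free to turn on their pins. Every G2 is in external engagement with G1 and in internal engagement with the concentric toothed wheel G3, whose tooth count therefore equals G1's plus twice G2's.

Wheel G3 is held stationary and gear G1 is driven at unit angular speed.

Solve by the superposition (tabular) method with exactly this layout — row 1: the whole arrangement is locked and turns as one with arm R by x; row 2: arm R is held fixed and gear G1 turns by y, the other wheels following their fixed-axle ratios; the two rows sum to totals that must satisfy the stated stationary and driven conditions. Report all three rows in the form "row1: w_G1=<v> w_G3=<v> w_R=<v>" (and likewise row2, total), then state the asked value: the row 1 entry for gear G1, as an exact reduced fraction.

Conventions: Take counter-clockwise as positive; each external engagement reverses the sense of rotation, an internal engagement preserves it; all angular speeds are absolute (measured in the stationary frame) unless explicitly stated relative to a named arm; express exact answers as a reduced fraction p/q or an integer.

recognized (axles ride arm R): planetary set, 14/28/70 teeth
row 1 (train locked, turned with arm): all members turn x
row 2 (arm held, sun turns y): ω_ring = −(14/70)·y, ω_arm = 0
boundary: total ω_ring = x − (14/70)·y = 0 and total ω_sun = x + y = 1  ⇒  y = 5/6, x = 1/6
row 2 ring = −(14/70)·5/6 = -1/6
totals (row 1 + row 2): sun 1/6 + 5/6 = 1, ring 1/6 + (-1/6) = 0, arm 1/6 + 0 = 1/6
asked cell (row1, sun) = 1/6

row1: w_G1=1/6 w_G3=1/6 w_R=1/6
row2: w_G1=5/6 w_G3=-1/6 w_R=0
total: w_G1=1 w_G3=0 w_R=1/6
asked value: 1/6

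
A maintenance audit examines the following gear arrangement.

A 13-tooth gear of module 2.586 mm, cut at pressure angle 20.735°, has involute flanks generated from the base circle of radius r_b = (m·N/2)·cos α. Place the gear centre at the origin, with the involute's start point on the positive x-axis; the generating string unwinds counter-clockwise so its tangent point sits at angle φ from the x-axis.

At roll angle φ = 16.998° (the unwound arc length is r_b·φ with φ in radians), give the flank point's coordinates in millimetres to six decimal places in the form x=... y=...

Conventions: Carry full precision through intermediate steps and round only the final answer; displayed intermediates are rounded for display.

x=16.396897 y=0.135624

recognized (one wheel, involute flank): single-mesh tooth geometry, m = 2.586, N = 13
pitch radius r_p = m·N/2 = 2.586·13/2 = 16.809000
base radius r_b = r_p·cos α = 16.809000·cos 20.735° = 15.720246
roll angle φ = 16.998° = 0.29667107 rad
x = r_b·(cos φ + φ·sin φ) = 16.396897
y = r_b·(sin φ − φ·cos φ) = 0.135624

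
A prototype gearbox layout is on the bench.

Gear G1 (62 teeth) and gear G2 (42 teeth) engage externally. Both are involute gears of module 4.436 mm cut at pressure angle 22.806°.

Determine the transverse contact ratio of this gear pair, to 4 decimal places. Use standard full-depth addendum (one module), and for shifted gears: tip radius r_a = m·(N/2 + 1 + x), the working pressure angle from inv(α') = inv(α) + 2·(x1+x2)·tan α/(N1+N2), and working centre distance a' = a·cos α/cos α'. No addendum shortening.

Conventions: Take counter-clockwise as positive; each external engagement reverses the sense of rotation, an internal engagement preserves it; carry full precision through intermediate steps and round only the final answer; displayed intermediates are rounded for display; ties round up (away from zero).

1.6221

recognized (one external pair, fixed centres): single-mesh tooth geometry, m = 4.436, N1 = 62, N2 = 42
base radii: r_b1 = 126.765352, r_b2 = 85.873303
tip radii: r_a1 = 141.952000, r_a2 = 97.592000
no profile shift: α' = α, a' = a
action lengths: √(r_a1²−r_b1²) = 63.882046, √(r_a2²−r_b2²) = 46.367815
base pitch p_b = π·m·cos α = 12.846616
CR = (63.882046 + 46.367815 − 230.672000·sin 22.80600°)/12.846616 = 1.622108
contact ratio ≈ 1.6221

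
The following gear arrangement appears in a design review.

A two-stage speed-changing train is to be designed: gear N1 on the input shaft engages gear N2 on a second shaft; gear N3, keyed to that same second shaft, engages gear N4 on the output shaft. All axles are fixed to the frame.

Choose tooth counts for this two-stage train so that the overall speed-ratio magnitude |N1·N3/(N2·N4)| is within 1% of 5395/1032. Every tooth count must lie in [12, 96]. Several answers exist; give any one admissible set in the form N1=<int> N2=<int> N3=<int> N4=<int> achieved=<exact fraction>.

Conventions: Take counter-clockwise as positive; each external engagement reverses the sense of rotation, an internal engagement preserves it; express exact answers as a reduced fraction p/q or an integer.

class = fixed-axis compound train [2-stage, 5395/1032 wanted]
target = 5395/1032 in lowest terms: an exact hit needs N1·N3 = k·5395 and N2·N4 = k·1032 for one integer k, every count in [12, 96]; additionally prefer no 1:1 stage (N1 ≠ N2, N3 ≠ N4)
k = 1: N1·N3 = 5395 = 65·83, N2·N4 = 1032 = 12·86
achieved = 65·83/(12·86) = 5395/1032; |achieved − target| = 0 ≤ 1079/20640 ✓

N1=65 N2=12 N3=83 N4=86 achieved=5395/1032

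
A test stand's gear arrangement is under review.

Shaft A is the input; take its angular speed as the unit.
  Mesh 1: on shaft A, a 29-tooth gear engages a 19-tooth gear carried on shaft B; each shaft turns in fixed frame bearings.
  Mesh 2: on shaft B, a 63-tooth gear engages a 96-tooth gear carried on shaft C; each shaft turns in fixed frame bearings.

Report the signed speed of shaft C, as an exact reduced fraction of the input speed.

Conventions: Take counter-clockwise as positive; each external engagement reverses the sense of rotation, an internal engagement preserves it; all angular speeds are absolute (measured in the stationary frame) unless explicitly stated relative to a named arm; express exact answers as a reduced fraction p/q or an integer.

2-mesh fixed-axis compound train (all bearings frame-fixed)
mesh 1 [29T→19T]: |ω|/ω_in = 1×29/19 = 29/19, sense flips to −
mesh 2 [63T→96T]: |ω|/ω_in = (29/19)×63/96 = 609/608, sense flips to +
signed output speed (× input speed) = 609/608

609/608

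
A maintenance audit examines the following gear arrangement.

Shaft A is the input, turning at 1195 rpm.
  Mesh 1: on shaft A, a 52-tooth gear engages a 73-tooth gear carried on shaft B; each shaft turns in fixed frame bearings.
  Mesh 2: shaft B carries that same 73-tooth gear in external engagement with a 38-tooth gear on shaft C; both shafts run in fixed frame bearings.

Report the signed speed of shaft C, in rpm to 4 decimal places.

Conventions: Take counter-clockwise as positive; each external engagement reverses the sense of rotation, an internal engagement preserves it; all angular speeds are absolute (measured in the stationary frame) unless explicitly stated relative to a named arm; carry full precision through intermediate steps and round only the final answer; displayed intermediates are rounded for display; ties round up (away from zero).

recognized (3 fixed axles, 2 meshes): fixed-axis compound train
mesh 1 [52T→73T]: ω = 1195.0000×52/73 = 851.2329 rpm, sense flips to −
mesh 2 [73T→38T]: ω = 851.2329×73/38 = 1635.2632 rpm, sense flips to +
signed output speed = +1635.2632 rpm

+1635.2632 rpm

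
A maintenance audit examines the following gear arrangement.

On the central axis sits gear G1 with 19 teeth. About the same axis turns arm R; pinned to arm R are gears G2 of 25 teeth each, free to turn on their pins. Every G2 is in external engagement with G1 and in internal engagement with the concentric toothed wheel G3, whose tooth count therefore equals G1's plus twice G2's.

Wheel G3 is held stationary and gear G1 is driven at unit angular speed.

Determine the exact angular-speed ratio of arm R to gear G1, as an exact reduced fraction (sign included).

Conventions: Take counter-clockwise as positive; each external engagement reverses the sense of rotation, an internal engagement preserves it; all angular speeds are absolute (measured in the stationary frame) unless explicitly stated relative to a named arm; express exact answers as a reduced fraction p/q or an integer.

19/88

recognized (axles ride arm R): planetary set, 19/25/69 teeth
ring teeth: 19 + 2·25 = 69
19(ω_sun−ω_arm) = −69(ω_ring−ω_arm),  ω_ring = 0, ω_sun = 1
19(1−ω_arm) = −69(0−ω_arm)  ⇒  88·ω_arm = 19  ⇒  ω_arm = 19/88
ω_out/ω_in = 19/88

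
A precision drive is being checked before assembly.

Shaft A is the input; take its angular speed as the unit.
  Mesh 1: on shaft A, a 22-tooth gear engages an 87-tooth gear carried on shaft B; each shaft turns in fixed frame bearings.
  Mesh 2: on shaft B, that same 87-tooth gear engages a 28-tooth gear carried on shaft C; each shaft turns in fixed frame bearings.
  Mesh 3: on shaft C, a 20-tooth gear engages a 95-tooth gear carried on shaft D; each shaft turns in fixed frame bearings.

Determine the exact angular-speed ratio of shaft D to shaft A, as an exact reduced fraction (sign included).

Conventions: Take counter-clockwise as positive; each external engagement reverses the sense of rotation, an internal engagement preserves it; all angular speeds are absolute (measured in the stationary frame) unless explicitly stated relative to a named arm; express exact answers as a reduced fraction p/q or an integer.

class = fixed-axis compound train [3 meshes; 3 ratios multiply, 3 sense flips]
mesh 1 [22T→87T]: running ratio 22/87, sense −
mesh 2 [87T→28T]: running ratio 11/14, sense +
mesh 3 [20T→95T]: running ratio 22/133, sense −
ω_out/ω_in = -22/133

-22/133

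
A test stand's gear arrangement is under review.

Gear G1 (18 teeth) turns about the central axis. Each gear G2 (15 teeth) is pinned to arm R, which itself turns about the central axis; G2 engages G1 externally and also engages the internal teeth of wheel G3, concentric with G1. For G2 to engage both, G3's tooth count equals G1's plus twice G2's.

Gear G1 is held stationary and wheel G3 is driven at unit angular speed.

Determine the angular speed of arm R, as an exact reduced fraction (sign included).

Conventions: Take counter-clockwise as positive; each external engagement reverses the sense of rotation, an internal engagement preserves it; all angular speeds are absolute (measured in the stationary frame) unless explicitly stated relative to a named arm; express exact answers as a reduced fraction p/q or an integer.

recognized (axles ride arm R): planetary set, 18/15/48 teeth
ring teeth: 18 + 2·15 = 48
18(ω_sun−ω_arm) = −48(ω_ring−ω_arm),  ω_sun = 0, ω_ring = 1
18(0−ω_arm) = −48(1−ω_arm)  ⇒  66·ω_arm = 48  ⇒  ω_arm = 8/11
exact speed ratio = 8/11

8/11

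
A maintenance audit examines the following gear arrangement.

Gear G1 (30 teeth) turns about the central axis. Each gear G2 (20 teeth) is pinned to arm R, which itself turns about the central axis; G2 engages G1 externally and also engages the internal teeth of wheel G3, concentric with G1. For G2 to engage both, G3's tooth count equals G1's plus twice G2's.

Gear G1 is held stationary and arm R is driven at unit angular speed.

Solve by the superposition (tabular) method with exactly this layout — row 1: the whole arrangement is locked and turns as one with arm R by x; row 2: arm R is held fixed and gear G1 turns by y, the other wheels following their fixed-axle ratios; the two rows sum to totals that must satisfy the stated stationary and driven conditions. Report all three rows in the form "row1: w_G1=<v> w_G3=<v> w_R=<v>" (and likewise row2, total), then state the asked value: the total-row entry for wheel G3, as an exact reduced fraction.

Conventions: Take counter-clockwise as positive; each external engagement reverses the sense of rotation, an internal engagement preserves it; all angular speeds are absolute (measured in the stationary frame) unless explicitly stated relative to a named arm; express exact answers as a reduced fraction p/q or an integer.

class = planetary set [G3 = 30+2·20 = 70; Willis about the carrier]
row 1 (train locked, turned with arm): all members turn x
row 2 (arm held, sun turns y): ω_ring = −(30/70)·y, ω_arm = 0
boundary: total ω_sun = x + y = 0 and total ω_arm = x = 1  ⇒  y = -1, x = 1
row 2 ring = −(30/70)·(-1) = 3/7
totals (row 1 + row 2): sun 1 + (-1) = 0, ring 1 + 3/7 = 10/7, arm 1 + 0 = 1
asked cell (total, ring) = 10/7

row1: w_G1=1 w_G3=1 w_R=1
row2: w_G1=-1 w_G3=3/7 w_R=0
total: w_G1=0 w_G3=10/7 w_R=1
asked value: 10/7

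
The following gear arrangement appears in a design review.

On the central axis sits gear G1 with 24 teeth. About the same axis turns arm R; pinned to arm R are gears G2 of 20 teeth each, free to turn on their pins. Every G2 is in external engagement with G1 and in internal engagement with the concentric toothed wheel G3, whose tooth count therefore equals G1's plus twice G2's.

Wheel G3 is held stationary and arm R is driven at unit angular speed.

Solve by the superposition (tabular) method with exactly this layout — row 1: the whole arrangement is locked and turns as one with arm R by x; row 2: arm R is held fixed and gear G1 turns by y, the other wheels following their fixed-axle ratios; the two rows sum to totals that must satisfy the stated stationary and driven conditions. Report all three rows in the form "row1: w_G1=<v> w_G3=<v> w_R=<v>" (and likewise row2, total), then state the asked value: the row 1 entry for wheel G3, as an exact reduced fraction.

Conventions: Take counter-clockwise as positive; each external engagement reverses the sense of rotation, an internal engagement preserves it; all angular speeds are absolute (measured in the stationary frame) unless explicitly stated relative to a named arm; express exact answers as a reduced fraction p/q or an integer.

class = planetary set [G3 = 24+2·20 = 64; Willis about the carrier]
row 1 (train locked, turned with arm): all members turn x
row 2 — arm fixed, fixed-axis ratios: sun y, ring −(24/64)·y, arm 0
boundary: total ω_ring = x − (24/64)·y = 0 and total ω_arm = x = 1  ⇒  y = 8/3, x = 1
row 2 ring = −(24/64)·8/3 = -1
totals (row 1 + row 2): sun 1 + 8/3 = 11/3, ring 1 + (-1) = 0, arm 1 + 0 = 1
asked cell (row1, ring) = 1

row1: w_G1=1 w_G3=1 w_R=1
row2: w_G1=8/3 w_G3=-1 w_R=0
total: w_G1=11/3 w_G3=0 w_R=1
asked value: 1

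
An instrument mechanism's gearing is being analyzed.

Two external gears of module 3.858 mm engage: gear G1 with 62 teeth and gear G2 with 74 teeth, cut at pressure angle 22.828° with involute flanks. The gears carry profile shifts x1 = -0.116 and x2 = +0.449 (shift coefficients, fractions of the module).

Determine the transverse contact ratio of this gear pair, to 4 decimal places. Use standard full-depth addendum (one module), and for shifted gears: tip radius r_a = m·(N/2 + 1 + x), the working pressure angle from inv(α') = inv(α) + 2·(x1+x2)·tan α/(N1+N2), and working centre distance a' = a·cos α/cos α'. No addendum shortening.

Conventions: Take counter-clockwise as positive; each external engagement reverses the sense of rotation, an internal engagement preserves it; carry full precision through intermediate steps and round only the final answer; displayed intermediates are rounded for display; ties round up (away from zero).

single-mesh involute tooth geometry (62T engaging 74T at module 3.858)
base radii: r_b1 = 110.230327, r_b2 = 131.565229
tip radii: r_a1 = 123.008472, r_a2 = 148.336242
inv(α') = inv(22.828°) + 2·(-0.116+0.449)·tan α/(62+74) = 0.02457405  ⇒  α' = 23.47392°
a' = a·cos α / cos α' = 262.3440·cos 22.828°/cos 23.47392° = 263.611664
action lengths: √(r_a1²−r_b1²) = 54.592666, √(r_a2²−r_b2²) = 68.514460
base pitch p_b = π·m·cos α = 11.170929
CR = (54.592666 + 68.514460 − 263.611664·sin 23.47392°)/11.170929 = 1.620481
contact ratio ≈ 1.6205

1.6205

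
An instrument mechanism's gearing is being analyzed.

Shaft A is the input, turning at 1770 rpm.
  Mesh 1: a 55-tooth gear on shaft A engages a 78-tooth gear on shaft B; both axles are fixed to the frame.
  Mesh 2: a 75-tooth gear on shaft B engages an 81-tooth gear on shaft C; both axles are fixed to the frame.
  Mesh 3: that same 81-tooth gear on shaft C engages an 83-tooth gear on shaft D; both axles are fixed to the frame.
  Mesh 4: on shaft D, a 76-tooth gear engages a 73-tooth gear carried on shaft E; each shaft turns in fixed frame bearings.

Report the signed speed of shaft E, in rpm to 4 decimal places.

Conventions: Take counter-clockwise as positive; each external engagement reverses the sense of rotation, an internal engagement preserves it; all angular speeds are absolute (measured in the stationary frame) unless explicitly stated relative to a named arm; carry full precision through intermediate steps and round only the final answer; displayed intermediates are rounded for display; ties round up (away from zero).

class = fixed-axis compound train [4 meshes; 4 ratios multiply, 4 sense flips]
mesh 1 [55T→78T]: ω = 1770.0000×55/78 = 1248.0769 rpm, sense flips to −
mesh 2 [75T→81T]: ω = 1248.0769×75/81 = 1155.6268 rpm, sense flips to +
mesh 3 [81T→83T]: ω = 1155.6268×81/83 = 1127.7804 rpm, sense flips to −
mesh 4 [76T→73T]: ω = 1127.7804×76/73 = 1174.1275 rpm, sense flips to +
signed output speed = +1174.1275 rpm

+1174.1275 rpm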